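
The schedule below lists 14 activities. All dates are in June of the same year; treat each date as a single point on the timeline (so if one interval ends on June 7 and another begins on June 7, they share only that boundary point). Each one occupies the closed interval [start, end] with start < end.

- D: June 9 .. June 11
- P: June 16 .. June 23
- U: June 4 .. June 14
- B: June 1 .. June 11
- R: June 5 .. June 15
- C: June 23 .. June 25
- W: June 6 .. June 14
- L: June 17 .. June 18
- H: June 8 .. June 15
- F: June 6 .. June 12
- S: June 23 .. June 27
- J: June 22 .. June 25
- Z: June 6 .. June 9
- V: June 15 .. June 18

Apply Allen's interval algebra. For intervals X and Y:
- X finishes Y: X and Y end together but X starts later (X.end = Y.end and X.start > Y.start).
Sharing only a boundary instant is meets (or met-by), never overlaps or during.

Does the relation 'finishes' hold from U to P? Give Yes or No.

U = [June 4, June 14], P = [June 16, June 23].
Actual relation of U to P: before.
Asked whether 'finishes' holds → No.

No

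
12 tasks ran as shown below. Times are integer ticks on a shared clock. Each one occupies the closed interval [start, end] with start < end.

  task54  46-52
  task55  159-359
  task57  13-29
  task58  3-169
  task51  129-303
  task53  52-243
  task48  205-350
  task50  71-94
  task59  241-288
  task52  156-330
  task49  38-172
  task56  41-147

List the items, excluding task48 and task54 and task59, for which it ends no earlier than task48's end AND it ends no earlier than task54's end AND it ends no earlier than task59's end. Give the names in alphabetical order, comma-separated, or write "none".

task55

Conditions: its end is no earlier than task48's end (X.end >= 350) AND its end is no earlier than task54's end (X.end >= 52) AND its end is no earlier than task59's end (X.end >= 288).
task49: end 172 >= 350? ✗; end 172 >= 52? ✓; end 172 >= 288? ✗ → no.
task50: end 94 >= 350? ✗; end 94 >= 52? ✓; end 94 >= 288? ✗ → no.
task51: end 303 >= 350? ✗; end 303 >= 52? ✓; end 303 >= 288? ✓ → no.
task52: end 330 >= 350? ✗; end 330 >= 52? ✓; end 330 >= 288? ✓ → no.
task53: end 243 >= 350? ✗; end 243 >= 52? ✓; end 243 >= 288? ✗ → no.
task55: end 359 >= 350? ✓; end 359 >= 52? ✓; end 359 >= 288? ✓ → yes.
task56: end 147 >= 350? ✗; end 147 >= 52? ✓; end 147 >= 288? ✗ → no.
task57: end 29 >= 350? ✗; end 29 >= 52? ✗; end 29 >= 288? ✗ → no.
task58: end 169 >= 350? ✗; end 169 >= 52? ✓; end 169 >= 288? ✗ → no.
Result: task55.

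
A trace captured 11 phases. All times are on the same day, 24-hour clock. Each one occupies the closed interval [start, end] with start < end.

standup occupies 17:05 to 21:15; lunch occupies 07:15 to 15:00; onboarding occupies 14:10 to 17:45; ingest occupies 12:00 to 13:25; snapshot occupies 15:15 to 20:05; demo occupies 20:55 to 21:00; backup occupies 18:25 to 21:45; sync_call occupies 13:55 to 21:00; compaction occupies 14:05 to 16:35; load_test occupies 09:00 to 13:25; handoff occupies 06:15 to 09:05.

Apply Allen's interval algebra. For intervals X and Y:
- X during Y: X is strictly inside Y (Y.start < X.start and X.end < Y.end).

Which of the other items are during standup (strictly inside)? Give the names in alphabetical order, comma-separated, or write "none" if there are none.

demo

Target standup = [17:05, 21:15].
backup [18:25, 21:45] → overlapped-by → no.
compaction [14:05, 16:35] → before → no.
demo [20:55, 21:00] → during → yes.
handoff [06:15, 09:05] → before → no.
ingest [12:00, 13:25] → before → no.
load_test [09:00, 13:25] → before → no.
lunch [07:15, 15:00] → before → no.
onboarding [14:10, 17:45] → overlaps → no.
snapshot [15:15, 20:05] → overlaps → no.
sync_call [13:55, 21:00] → overlaps → no.
Result: demo.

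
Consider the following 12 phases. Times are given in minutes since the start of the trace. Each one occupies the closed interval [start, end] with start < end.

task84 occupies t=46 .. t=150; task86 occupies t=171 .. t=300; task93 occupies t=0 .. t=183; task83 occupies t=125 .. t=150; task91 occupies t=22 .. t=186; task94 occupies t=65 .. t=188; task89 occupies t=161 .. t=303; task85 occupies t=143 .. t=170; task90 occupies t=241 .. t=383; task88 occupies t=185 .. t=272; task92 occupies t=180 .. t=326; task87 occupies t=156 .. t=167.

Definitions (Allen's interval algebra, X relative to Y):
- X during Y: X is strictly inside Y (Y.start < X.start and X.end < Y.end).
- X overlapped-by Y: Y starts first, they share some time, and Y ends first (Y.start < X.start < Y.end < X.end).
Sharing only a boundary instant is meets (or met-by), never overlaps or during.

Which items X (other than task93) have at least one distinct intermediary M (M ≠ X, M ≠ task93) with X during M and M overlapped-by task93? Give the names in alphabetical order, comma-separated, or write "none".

Target task93 = [t=0, t=183].
Intermediaries M with M overlapped-by task93: task86, task89, task91, task92, task94.
Via task86 — items with X during task86: task88.
Via task89 — items with X during task89: task86, task88.
Via task91 — items with X during task91: task83, task84, task85, task87.
Via task92 — items with X during task92: task88.
Via task94 — items with X during task94: task83, task85, task87.
Union: task83, task84, task85, task86, task87, task88.

task83, task84, task85, task86, task87, task88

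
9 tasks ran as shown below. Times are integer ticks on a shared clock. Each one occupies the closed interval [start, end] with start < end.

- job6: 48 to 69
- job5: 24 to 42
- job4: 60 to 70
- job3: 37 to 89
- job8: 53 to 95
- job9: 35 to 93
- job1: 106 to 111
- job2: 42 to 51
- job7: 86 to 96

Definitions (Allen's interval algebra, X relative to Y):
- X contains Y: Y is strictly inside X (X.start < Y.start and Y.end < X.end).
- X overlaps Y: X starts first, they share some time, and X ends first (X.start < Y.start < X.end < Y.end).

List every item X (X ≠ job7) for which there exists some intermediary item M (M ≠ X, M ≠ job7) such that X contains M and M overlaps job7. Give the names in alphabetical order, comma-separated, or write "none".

Target job7 = [86, 96].
Intermediaries M with M overlaps job7: job3, job8, job9.
Via job3 — items with X contains job3: job9.
Via job8 — items with X contains job8: none.
Via job9 — items with X contains job9: none.
Union: job9.

job9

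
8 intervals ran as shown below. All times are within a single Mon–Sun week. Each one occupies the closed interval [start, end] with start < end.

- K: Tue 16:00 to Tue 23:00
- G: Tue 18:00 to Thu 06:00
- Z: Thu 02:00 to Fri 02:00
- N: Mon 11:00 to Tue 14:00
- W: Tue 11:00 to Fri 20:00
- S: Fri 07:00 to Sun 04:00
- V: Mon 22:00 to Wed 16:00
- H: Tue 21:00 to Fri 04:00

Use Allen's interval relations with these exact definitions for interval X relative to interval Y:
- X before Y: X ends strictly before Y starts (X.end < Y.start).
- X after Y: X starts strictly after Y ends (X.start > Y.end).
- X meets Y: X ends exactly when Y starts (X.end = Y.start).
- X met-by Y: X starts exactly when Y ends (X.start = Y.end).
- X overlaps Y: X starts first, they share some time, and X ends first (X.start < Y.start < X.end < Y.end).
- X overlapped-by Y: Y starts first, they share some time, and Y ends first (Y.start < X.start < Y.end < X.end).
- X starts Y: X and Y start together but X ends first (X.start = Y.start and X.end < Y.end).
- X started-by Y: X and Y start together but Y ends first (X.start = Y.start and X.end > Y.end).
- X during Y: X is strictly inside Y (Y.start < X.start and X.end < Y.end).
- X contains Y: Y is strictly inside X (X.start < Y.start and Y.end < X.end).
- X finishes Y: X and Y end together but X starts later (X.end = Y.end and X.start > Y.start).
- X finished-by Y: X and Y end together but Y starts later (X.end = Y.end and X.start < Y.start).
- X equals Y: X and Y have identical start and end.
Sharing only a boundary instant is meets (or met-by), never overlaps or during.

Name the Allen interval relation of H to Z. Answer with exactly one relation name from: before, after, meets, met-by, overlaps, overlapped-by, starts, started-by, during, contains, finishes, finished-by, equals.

H = [Tue 21:00, Fri 04:00]; Z = [Thu 02:00, Fri 02:00].
Compare endpoints: H.start < Z.start, H.start < Z.end, H.end > Z.start, H.end > Z.end.
That pattern is 'contains'.

contains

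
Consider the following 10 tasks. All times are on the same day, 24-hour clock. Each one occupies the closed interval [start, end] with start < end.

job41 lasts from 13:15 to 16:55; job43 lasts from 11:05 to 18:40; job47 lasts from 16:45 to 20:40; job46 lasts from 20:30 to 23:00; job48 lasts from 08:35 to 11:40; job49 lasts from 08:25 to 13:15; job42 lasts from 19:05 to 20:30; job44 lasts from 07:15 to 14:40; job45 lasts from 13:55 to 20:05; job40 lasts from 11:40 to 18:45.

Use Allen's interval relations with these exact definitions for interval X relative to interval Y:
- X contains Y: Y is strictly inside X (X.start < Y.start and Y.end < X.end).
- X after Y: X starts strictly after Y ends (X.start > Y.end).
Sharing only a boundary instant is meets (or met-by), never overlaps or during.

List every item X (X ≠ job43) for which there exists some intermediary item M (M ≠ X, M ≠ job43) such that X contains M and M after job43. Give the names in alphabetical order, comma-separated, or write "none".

Target job43 = [11:05, 18:40].
Intermediaries M with M after job43: job42, job46.
Via job42 — items with X contains job42: job47.
Via job46 — items with X contains job46: none.
Union: job47.

job47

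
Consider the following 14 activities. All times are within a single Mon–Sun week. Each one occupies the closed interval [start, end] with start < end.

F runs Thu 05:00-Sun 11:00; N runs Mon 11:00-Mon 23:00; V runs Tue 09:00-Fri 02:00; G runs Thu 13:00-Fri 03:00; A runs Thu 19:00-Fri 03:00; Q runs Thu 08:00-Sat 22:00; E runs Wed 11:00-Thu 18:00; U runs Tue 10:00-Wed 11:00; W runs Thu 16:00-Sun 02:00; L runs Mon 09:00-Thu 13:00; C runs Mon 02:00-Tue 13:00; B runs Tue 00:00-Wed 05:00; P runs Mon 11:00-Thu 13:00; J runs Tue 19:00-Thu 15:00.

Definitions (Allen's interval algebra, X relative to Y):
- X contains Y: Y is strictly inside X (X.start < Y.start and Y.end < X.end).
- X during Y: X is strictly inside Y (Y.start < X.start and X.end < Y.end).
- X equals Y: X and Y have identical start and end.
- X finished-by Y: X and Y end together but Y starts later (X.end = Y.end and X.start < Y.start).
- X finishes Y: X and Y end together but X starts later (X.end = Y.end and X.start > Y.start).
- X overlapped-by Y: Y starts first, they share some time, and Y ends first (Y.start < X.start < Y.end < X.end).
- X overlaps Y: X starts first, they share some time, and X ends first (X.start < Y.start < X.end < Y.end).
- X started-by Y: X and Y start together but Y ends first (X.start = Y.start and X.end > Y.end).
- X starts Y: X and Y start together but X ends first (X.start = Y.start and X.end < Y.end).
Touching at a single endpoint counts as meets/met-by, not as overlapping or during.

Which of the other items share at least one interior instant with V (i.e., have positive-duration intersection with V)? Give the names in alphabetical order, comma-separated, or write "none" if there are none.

Target V = [Tue 09:00, Fri 02:00].
A [Thu 19:00, Fri 03:00] → overlapped-by → yes.
B [Tue 00:00, Wed 05:00] → overlaps → yes.
C [Mon 02:00, Tue 13:00] → overlaps → yes.
E [Wed 11:00, Thu 18:00] → during → yes.
F [Thu 05:00, Sun 11:00] → overlapped-by → yes.
G [Thu 13:00, Fri 03:00] → overlapped-by → yes.
J [Tue 19:00, Thu 15:00] → during → yes.
L [Mon 09:00, Thu 13:00] → overlaps → yes.
N [Mon 11:00, Mon 23:00] → before → no.
P [Mon 11:00, Thu 13:00] → overlaps → yes.
Q [Thu 08:00, Sat 22:00] → overlapped-by → yes.
U [Tue 10:00, Wed 11:00] → during → yes.
W [Thu 16:00, Sun 02:00] → overlapped-by → yes.
Result: A, B, C, E, F, G, J, L, P, Q, U, W.

A, B, C, E, F, G, J, L, P, Q, U, W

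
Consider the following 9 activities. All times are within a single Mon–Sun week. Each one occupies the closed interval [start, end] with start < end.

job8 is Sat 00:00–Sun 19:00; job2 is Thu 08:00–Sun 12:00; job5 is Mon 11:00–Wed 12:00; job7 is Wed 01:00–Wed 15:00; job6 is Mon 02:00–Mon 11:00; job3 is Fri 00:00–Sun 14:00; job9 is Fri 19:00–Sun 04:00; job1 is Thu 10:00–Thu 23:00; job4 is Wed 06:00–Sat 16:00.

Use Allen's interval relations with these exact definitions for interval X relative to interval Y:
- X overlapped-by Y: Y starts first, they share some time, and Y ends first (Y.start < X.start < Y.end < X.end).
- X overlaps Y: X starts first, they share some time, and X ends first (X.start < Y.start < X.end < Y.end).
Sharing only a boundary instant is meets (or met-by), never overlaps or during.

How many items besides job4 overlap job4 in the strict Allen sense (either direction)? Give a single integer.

6

Target job4 = [Wed 06:00, Sat 16:00].
job1 [Thu 10:00, Thu 23:00] → during → no.
job2 [Thu 08:00, Sun 12:00] → overlapped-by → counts.
job3 [Fri 00:00, Sun 14:00] → overlapped-by → counts.
job5 [Mon 11:00, Wed 12:00] → overlaps → counts.
job6 [Mon 02:00, Mon 11:00] → before → no.
job7 [Wed 01:00, Wed 15:00] → overlaps → counts.
job8 [Sat 00:00, Sun 19:00] → overlapped-by → counts.
job9 [Fri 19:00, Sun 04:00] → overlapped-by → counts.
Total: 6.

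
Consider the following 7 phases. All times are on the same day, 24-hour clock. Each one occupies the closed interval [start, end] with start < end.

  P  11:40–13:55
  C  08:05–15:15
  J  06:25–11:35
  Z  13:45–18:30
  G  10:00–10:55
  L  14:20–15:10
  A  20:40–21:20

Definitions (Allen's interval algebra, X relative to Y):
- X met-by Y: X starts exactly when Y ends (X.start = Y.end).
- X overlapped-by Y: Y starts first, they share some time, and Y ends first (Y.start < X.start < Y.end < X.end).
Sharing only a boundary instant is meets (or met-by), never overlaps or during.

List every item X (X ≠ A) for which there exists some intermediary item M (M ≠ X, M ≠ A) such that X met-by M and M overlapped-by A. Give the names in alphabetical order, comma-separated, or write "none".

Target A = [20:40, 21:20].
Intermediaries M with M overlapped-by A: none.
Union: none.

none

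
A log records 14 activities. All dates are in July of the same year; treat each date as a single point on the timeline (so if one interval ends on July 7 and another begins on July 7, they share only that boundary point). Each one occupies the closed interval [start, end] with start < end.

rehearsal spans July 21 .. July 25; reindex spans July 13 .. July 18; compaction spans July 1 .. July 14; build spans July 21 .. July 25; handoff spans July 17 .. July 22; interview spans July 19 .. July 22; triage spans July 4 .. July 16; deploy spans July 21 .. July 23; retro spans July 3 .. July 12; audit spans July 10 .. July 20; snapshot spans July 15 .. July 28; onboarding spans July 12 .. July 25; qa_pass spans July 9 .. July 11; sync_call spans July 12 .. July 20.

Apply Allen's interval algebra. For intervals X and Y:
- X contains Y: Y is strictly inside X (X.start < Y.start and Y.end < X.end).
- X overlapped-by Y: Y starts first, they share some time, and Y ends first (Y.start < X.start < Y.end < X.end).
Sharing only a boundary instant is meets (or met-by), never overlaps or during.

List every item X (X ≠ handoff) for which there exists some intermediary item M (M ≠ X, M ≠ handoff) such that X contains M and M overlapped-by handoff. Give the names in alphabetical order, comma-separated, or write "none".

Target handoff = [July 17, July 22].
Intermediaries M with M overlapped-by handoff: build, deploy, rehearsal.
Via build — items with X contains build: snapshot.
Via deploy — items with X contains deploy: onboarding, snapshot.
Via rehearsal — items with X contains rehearsal: snapshot.
Union: onboarding, snapshot.

onboarding, snapshot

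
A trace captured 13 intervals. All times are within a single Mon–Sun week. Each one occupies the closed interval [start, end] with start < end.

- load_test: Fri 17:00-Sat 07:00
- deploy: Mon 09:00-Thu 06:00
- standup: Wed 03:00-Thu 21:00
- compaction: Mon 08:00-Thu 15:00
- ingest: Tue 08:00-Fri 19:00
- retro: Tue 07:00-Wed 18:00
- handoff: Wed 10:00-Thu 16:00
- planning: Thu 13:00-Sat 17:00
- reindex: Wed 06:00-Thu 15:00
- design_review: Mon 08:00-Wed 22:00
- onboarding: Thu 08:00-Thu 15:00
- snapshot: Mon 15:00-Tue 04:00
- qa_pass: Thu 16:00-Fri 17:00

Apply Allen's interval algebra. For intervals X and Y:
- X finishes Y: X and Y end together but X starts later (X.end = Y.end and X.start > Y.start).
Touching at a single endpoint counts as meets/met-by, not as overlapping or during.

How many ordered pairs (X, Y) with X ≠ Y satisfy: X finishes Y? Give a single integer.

Checking all 156 ordered pairs for relation 'finishes'; matching pairs in alphabetical order:
(onboarding, compaction): onboarding finishes compaction ✓
(onboarding, reindex): onboarding finishes reindex ✓
(reindex, compaction): reindex finishes compaction ✓
Count: 3.

3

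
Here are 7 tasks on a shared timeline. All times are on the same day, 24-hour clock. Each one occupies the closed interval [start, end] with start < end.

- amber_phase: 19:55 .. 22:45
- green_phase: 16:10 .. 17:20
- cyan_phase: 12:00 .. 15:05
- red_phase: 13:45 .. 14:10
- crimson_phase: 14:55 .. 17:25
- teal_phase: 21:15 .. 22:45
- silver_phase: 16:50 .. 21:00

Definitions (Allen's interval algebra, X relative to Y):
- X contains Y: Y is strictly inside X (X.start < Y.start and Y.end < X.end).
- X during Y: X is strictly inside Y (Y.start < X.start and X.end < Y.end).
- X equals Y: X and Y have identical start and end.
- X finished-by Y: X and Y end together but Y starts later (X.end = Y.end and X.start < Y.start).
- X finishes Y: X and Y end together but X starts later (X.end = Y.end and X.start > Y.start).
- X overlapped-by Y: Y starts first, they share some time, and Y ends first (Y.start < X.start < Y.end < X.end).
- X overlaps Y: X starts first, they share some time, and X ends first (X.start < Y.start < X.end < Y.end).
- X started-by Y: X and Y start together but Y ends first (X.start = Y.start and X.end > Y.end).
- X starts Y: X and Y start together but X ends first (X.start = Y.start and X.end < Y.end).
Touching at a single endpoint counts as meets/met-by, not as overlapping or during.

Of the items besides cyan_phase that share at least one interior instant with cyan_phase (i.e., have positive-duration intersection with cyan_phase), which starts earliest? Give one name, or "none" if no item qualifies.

Target cyan_phase = [12:00, 15:05].
amber_phase [19:55, 22:45] → after → excluded.
crimson_phase [14:55, 17:25] → overlapped-by → candidate.
green_phase [16:10, 17:20] → after → excluded.
red_phase [13:45, 14:10] → during → candidate.
silver_phase [16:50, 21:00] → after → excluded.
teal_phase [21:15, 22:45] → after → excluded.
Among candidates, earliest start is 13:45 → red_phase.

red_phase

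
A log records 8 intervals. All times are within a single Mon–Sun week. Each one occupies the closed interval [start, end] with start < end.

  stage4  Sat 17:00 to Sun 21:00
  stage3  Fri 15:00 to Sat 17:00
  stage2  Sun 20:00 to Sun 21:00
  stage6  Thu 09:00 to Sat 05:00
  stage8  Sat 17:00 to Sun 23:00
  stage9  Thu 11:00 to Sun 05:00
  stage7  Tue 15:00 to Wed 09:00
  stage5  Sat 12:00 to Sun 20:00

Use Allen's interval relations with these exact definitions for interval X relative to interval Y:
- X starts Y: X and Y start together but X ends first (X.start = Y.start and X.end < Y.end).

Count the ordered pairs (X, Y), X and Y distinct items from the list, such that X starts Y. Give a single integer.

Checking all 56 ordered pairs for relation 'starts'; matching pairs in alphabetical order:
(stage4, stage8): stage4 starts stage8 ✓
Count: 1.

1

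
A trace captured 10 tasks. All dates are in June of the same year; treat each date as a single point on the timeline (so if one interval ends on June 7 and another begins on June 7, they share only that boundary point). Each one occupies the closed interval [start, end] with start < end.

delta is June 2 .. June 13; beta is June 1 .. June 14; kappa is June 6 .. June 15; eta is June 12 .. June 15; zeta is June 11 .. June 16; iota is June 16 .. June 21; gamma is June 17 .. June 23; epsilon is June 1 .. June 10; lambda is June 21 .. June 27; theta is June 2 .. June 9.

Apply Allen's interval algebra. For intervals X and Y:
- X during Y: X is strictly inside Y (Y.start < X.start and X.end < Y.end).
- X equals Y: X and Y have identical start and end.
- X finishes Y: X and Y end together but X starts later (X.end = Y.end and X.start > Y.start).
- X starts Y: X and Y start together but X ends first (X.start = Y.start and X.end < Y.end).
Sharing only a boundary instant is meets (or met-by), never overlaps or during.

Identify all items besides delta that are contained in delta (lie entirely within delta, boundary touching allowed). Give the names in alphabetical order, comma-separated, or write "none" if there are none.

theta

Target delta = [June 2, June 13].
beta [June 1, June 14] → contains → no.
epsilon [June 1, June 10] → overlaps → no.
eta [June 12, June 15] → overlapped-by → no.
gamma [June 17, June 23] → after → no.
iota [June 16, June 21] → after → no.
kappa [June 6, June 15] → overlapped-by → no.
lambda [June 21, June 27] → after → no.
theta [June 2, June 9] → starts → yes.
zeta [June 11, June 16] → overlapped-by → no.
Result: theta.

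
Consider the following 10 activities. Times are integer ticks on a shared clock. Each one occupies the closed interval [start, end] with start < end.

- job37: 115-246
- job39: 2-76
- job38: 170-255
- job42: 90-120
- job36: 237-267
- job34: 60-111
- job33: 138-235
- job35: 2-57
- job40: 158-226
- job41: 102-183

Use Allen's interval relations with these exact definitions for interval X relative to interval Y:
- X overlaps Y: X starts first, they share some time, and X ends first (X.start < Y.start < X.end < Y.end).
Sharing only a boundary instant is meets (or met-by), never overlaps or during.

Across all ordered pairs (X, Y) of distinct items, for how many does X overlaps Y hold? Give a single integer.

14

Checking all 90 ordered pairs for relation 'overlaps'; matching pairs in alphabetical order:
(job33, job38): job33 overlaps job38 ✓
(job34, job41): job34 overlaps job41 ✓
(job34, job42): job34 overlaps job42 ✓
(job37, job36): job37 overlaps job36 ✓
(job37, job38): job37 overlaps job38 ✓
(job38, job36): job38 overlaps job36 ✓
(job39, job34): job39 overlaps job34 ✓
(job40, job38): job40 overlaps job38 ✓
(job41, job33): job41 overlaps job33 ✓
(job41, job37): job41 overlaps job37 ✓
(job41, job38): job41 overlaps job38 ✓
(job41, job40): job41 overlaps job40 ✓
(job42, job37): job42 overlaps job37 ✓
(job42, job41): job42 overlaps job41 ✓
Count: 14.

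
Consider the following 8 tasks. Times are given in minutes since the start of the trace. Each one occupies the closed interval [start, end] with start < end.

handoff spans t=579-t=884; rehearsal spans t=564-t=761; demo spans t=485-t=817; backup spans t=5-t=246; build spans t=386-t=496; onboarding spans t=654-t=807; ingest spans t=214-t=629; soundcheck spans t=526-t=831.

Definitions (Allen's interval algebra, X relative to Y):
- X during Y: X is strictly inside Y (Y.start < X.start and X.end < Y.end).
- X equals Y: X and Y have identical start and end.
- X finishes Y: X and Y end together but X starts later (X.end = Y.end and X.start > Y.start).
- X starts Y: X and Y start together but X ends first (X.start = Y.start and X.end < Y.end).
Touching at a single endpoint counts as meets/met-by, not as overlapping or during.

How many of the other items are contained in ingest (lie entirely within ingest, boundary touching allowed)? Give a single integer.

Target ingest = [t=214, t=629].
backup [t=5, t=246] → overlaps → no.
build [t=386, t=496] → during → counts.
demo [t=485, t=817] → overlapped-by → no.
handoff [t=579, t=884] → overlapped-by → no.
onboarding [t=654, t=807] → after → no.
rehearsal [t=564, t=761] → overlapped-by → no.
soundcheck [t=526, t=831] → overlapped-by → no.
Total: 1.

1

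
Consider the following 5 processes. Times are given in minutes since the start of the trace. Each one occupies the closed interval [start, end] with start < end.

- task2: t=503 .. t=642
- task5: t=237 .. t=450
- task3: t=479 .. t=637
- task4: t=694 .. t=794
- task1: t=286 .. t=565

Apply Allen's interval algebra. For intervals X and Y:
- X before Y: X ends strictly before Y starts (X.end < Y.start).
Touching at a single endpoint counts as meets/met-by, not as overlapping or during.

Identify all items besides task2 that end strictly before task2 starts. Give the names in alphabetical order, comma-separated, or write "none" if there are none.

Target task2 = [t=503, t=642].
task1 [t=286, t=565] → overlaps → no.
task3 [t=479, t=637] → overlaps → no.
task4 [t=694, t=794] → after → no.
task5 [t=237, t=450] → before → yes.
Result: task5.

task5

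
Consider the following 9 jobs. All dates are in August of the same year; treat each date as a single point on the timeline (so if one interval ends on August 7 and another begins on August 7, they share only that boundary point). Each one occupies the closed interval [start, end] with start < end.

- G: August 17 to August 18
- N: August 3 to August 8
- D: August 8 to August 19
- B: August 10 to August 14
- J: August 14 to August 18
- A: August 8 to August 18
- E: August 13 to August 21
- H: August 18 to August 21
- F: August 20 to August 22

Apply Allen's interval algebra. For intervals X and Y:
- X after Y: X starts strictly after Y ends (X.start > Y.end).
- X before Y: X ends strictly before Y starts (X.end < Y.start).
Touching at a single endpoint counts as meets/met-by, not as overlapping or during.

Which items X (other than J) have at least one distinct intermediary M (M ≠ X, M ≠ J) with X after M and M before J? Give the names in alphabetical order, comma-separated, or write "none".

Target J = [August 14, August 18].
Intermediaries M with M before J: N.
Via N — items with X after N: B, E, F, G, H.
Union: B, E, F, G, H.

B, E, F, G, H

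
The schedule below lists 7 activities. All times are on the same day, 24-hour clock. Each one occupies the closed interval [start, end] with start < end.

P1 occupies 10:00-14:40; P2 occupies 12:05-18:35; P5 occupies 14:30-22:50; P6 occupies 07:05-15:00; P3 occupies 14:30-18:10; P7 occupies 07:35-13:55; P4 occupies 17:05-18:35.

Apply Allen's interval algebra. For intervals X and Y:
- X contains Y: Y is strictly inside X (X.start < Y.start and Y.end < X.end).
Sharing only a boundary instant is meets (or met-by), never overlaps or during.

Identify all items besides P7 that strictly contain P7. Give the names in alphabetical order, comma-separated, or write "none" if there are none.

P6

Target P7 = [07:35, 13:55].
P1 [10:00, 14:40] → overlapped-by → no.
P2 [12:05, 18:35] → overlapped-by → no.
P3 [14:30, 18:10] → after → no.
P4 [17:05, 18:35] → after → no.
P5 [14:30, 22:50] → after → no.
P6 [07:05, 15:00] → contains → yes.
Result: P6.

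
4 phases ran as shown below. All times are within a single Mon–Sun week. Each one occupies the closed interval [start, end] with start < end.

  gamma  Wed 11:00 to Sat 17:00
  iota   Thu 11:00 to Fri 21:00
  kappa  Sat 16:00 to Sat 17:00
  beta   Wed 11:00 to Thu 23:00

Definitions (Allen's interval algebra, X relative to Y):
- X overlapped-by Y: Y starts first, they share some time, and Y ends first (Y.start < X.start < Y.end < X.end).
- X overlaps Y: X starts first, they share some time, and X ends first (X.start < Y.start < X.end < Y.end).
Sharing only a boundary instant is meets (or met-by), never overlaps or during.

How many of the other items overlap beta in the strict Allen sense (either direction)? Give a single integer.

Target beta = [Wed 11:00, Thu 23:00].
gamma [Wed 11:00, Sat 17:00] → started-by → no.
iota [Thu 11:00, Fri 21:00] → overlapped-by → counts.
kappa [Sat 16:00, Sat 17:00] → after → no.
Total: 1.

1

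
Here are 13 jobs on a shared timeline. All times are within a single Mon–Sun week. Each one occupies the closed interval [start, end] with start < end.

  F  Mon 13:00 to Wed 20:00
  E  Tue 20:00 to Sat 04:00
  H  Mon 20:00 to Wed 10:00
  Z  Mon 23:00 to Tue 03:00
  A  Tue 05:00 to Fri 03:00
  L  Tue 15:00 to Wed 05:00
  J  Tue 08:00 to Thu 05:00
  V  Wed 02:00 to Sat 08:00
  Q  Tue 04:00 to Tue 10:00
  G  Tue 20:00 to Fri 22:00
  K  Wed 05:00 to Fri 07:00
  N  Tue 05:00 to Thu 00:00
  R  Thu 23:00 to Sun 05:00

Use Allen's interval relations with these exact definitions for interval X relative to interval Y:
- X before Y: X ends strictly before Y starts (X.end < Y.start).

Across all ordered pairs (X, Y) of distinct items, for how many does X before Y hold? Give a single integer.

21

Checking all 156 ordered pairs for relation 'before'; matching pairs in alphabetical order:
(F, R): F before R ✓
(H, R): H before R ✓
(J, R): J before R ✓
(L, R): L before R ✓
(N, R): N before R ✓
(Q, E): Q before E ✓
(Q, G): Q before G ✓
(Q, K): Q before K ✓
(Q, L): Q before L ✓
(Q, R): Q before R ✓
(Q, V): Q before V ✓
(Z, A): Z before A ✓
(Z, E): Z before E ✓
(Z, G): Z before G ✓
(Z, J): Z before J ✓
(Z, K): Z before K ✓
(Z, L): Z before L ✓
(Z, N): Z before N ✓
(Z, Q): Z before Q ✓
(Z, R): Z before R ✓
(Z, V): Z before V ✓
Count: 21.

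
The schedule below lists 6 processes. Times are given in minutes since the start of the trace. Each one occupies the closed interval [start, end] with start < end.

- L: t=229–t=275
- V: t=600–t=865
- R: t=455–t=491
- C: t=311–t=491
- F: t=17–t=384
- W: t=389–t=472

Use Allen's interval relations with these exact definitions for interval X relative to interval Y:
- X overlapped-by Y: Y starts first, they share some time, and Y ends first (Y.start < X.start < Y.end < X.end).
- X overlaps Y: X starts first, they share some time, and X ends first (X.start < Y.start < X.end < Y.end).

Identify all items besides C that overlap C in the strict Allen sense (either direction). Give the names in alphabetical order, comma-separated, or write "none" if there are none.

F

Target C = [t=311, t=491].
F [t=17, t=384] → overlaps → yes.
L [t=229, t=275] → before → no.
R [t=455, t=491] → finishes → no.
V [t=600, t=865] → after → no.
W [t=389, t=472] → during → no.
Result: F.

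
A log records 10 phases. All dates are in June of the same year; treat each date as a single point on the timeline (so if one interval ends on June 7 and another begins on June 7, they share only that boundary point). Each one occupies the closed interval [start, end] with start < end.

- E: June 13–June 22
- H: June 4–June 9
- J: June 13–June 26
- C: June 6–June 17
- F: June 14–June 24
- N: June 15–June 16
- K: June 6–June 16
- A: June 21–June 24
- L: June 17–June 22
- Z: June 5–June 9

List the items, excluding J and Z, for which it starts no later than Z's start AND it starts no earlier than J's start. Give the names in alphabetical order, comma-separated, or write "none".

none

Conditions: its start is no later than Z's start (X.start <= June 5) AND its start is no earlier than J's start (X.start >= June 13).
A: start June 21 <= June 5? ✗; start June 21 >= June 13? ✓ → no.
C: start June 6 <= June 5? ✗; start June 6 >= June 13? ✗ → no.
E: start June 13 <= June 5? ✗; start June 13 >= June 13? ✓ → no.
F: start June 14 <= June 5? ✗; start June 14 >= June 13? ✓ → no.
H: start June 4 <= June 5? ✓; start June 4 >= June 13? ✗ → no.
K: start June 6 <= June 5? ✗; start June 6 >= June 13? ✗ → no.
L: start June 17 <= June 5? ✗; start June 17 >= June 13? ✓ → no.
N: start June 15 <= June 5? ✗; start June 15 >= June 13? ✓ → no.
Result: none.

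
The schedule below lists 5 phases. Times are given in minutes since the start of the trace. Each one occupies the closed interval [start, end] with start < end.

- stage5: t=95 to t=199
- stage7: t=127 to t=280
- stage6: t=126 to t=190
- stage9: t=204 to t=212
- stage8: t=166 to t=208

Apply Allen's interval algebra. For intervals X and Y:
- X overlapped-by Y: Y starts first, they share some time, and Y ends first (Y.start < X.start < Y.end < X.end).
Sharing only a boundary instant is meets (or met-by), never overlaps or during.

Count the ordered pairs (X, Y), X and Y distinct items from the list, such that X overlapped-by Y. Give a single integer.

5

Checking all 20 ordered pairs for relation 'overlapped-by'; matching pairs in alphabetical order:
(stage7, stage5): stage7 overlapped-by stage5 ✓
(stage7, stage6): stage7 overlapped-by stage6 ✓
(stage8, stage5): stage8 overlapped-by stage5 ✓
(stage8, stage6): stage8 overlapped-by stage6 ✓
(stage9, stage8): stage9 overlapped-by stage8 ✓
Count: 5.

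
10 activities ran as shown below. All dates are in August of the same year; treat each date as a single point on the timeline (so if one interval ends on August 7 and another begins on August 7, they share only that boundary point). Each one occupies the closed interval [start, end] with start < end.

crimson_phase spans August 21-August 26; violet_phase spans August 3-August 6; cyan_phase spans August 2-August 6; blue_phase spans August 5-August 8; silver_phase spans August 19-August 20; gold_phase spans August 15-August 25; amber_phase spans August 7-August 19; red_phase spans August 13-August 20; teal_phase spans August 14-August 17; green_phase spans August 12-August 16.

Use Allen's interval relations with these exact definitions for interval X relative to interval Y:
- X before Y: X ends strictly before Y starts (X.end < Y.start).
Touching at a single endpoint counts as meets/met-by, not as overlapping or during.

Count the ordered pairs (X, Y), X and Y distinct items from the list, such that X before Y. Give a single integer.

27

Checking all 90 ordered pairs for relation 'before'; matching pairs in alphabetical order:
(amber_phase, crimson_phase): amber_phase before crimson_phase ✓
(blue_phase, crimson_phase): blue_phase before crimson_phase ✓
(blue_phase, gold_phase): blue_phase before gold_phase ✓
(blue_phase, green_phase): blue_phase before green_phase ✓
(blue_phase, red_phase): blue_phase before red_phase ✓
(blue_phase, silver_phase): blue_phase before silver_phase ✓
(blue_phase, teal_phase): blue_phase before teal_phase ✓
(cyan_phase, amber_phase): cyan_phase before amber_phase ✓
(cyan_phase, crimson_phase): cyan_phase before crimson_phase ✓
(cyan_phase, gold_phase): cyan_phase before gold_phase ✓
(cyan_phase, green_phase): cyan_phase before green_phase ✓
(cyan_phase, red_phase): cyan_phase before red_phase ✓
(cyan_phase, silver_phase): cyan_phase before silver_phase ✓
(cyan_phase, teal_phase): cyan_phase before teal_phase ✓
(green_phase, crimson_phase): green_phase before crimson_phase ✓
(green_phase, silver_phase): green_phase before silver_phase ✓
(red_phase, crimson_phase): red_phase before crimson_phase ✓
(silver_phase, crimson_phase): silver_phase before crimson_phase ✓
(teal_phase, crimson_phase): teal_phase before crimson_phase ✓
(teal_phase, silver_phase): teal_phase before silver_phase ✓
(violet_phase, amber_phase): violet_phase before amber_phase ✓
(violet_phase, crimson_phase): violet_phase before crimson_phase ✓
(violet_phase, gold_phase): violet_phase before gold_phase ✓
(violet_phase, green_phase): violet_phase before green_phase ✓
... plus 3 further pairs not listed.
Count: 27.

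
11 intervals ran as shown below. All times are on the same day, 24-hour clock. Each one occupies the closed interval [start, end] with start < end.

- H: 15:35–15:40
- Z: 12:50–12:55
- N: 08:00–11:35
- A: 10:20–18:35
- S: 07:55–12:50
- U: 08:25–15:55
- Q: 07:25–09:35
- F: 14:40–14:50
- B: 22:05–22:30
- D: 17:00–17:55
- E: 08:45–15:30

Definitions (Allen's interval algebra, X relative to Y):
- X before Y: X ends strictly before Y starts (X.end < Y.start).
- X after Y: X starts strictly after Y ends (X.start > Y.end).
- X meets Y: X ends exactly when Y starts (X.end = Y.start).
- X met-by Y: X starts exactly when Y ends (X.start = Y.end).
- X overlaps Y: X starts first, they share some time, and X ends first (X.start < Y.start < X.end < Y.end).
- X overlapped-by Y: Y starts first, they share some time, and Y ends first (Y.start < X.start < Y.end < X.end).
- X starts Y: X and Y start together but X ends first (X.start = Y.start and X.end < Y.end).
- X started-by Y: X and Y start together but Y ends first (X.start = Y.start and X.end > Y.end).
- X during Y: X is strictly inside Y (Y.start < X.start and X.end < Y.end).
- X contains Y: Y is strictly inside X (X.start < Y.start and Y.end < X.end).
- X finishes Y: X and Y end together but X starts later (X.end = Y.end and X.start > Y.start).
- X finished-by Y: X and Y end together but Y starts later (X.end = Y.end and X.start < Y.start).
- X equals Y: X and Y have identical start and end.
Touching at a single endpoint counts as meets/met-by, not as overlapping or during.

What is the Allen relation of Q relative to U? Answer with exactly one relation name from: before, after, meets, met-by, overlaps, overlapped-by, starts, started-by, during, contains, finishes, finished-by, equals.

Q = [07:25, 09:35]; U = [08:25, 15:55].
Compare endpoints: Q.start < U.start, Q.start < U.end, Q.end > U.start, Q.end < U.end.
That pattern is 'overlaps'.

overlaps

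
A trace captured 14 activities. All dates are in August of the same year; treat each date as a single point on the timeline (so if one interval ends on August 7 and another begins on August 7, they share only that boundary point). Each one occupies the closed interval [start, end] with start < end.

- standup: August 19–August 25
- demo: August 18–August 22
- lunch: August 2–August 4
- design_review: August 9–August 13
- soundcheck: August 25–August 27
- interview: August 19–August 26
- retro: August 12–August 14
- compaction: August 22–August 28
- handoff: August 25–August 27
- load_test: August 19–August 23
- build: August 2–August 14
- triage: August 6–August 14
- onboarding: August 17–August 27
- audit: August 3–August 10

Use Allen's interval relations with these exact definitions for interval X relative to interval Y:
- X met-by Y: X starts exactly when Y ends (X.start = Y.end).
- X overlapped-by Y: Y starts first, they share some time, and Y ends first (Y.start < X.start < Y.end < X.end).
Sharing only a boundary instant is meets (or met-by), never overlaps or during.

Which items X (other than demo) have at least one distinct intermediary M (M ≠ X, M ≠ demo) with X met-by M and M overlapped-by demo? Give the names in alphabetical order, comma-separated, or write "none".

handoff, soundcheck

Target demo = [August 18, August 22].
Intermediaries M with M overlapped-by demo: interview, load_test, standup.
Via interview — items with X met-by interview: none.
Via load_test — items with X met-by load_test: none.
Via standup — items with X met-by standup: handoff, soundcheck.
Union: handoff, soundcheck.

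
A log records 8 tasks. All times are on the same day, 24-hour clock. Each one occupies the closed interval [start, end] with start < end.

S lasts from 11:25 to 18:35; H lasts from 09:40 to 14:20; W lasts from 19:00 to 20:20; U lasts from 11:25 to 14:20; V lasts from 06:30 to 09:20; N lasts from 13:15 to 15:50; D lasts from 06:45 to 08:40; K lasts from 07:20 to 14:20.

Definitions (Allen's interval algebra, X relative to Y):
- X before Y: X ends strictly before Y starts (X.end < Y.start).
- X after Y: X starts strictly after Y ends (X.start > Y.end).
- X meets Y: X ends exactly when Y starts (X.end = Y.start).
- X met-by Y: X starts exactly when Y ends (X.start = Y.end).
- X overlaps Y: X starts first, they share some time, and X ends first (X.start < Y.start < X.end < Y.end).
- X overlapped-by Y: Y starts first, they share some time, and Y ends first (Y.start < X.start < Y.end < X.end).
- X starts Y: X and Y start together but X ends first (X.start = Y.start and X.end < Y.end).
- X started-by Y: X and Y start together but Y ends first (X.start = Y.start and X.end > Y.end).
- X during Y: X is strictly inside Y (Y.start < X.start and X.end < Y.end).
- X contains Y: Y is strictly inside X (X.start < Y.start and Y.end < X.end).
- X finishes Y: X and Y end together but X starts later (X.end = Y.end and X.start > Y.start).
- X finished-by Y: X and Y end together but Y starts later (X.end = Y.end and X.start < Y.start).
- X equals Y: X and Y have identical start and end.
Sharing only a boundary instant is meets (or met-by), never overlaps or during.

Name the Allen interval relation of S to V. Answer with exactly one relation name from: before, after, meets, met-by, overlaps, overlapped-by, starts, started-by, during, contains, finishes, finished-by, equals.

after

S = [11:25, 18:35]; V = [06:30, 09:20].
Compare endpoints: S.start > V.start, S.start > V.end, S.end > V.start, S.end > V.end.
That pattern is 'after'.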